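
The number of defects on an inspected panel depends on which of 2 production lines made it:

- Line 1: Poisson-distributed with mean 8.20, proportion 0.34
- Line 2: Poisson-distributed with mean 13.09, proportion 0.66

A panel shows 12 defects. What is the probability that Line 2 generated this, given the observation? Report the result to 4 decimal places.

The responsibility of component k is π_k f_k(x) divided by Σ_j π_j f_j(x).
Evaluate each component's likelihood at the observed value:
  p_1 = e^(−8.20)·8.20^12/12! = 0.0529925
  p_2 = e^(−13.09)·13.09^12/12! = 0.10915
Weight by the priors:
  π_1·p_1 = 0.34 × 0.0529925 = 0.0180175
  π_2·p_2 = 0.66 × 0.10915 = 0.072039
Marginal: 0.0180175 + 0.072039 = 0.0900565
So the posterior for Line 2 is 0.072039 / 0.0900565 ≈ 0.7999.

0.7999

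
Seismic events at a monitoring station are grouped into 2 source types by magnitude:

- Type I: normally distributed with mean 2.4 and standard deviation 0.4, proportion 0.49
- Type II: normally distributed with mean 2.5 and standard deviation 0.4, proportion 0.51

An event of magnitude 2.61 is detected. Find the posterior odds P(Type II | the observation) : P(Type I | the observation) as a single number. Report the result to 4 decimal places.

1.1503

The posterior odds equal the prior odds times the likelihood ratio: (π_i/π_j)·(f_i(x)/f_j(x)).
Normal densities:
  f_I = 0.868958
  f_II = 0.960347
0.489777 / 0.425789 ≈ 1.1503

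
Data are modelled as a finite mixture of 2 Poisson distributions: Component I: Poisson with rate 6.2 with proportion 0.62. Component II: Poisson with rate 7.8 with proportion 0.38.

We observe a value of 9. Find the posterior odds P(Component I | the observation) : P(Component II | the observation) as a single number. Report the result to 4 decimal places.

1.0237

Since P(k|x) ∝ π_k f_k(x), the posterior odds are π_i f_i(x) / (π_j f_j(x)).
Evaluate each component's likelihood at the observed value:
  p_I = e^(−6.2)·6.2^9/9! = 0.0757071
  p_II = e^(−7.8)·7.8^9/9! = 0.120668
Posterior odds = (π_I·p_I) / (π_II·p_II) = (0.62·0.0757071) / (0.38·0.120668) = 0.0469384 / 0.0458538 ≈ 1.0237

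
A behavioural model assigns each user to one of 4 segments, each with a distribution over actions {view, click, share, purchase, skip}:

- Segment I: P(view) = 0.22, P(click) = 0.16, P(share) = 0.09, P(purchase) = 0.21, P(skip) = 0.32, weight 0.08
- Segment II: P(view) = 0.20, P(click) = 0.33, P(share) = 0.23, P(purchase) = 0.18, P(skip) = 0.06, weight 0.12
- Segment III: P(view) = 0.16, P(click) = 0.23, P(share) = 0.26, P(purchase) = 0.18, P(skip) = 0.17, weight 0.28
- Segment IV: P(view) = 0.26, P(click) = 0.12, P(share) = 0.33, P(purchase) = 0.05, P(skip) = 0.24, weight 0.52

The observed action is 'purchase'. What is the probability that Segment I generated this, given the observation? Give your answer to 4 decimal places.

0.1463

Apply Bayes' rule: the posterior for each component is proportional to its prior times its likelihood at x.
Component likelihoods at x = 'purchase':
  L_I = P(purchase | comp) = 0.21
  L_II = P(purchase | comp) = 0.18
  L_III = P(purchase | comp) = 0.18
  L_IV = P(purchase | comp) = 0.05
Prior × likelihood for each component:
  w_I·L_I = 0.08 × 0.21 = 0.0168
  w_II·L_II = 0.12 × 0.18 = 0.0216
  w_III·L_III = 0.28 × 0.18 = 0.0504
  w_IV·L_IV = 0.52 × 0.05 = 0.026
Marginal: 0.0168 + 0.0216 + 0.0504 + 0.026 = 0.1148
P(Segment I | 'purchase') ≈ 0.1463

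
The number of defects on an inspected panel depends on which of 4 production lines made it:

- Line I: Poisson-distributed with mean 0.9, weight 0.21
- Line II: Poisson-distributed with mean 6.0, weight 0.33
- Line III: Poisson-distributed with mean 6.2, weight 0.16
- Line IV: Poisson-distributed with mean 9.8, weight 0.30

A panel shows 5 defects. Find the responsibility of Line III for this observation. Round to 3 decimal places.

0.273

P(component k | x) = π_k·f_k(x) / marginal(x), where marginal(x) = Σ_j π_j·f_j(x).
Poisson probabilities:
  L_I = 0.00200063
  L_II = 0.160623
  L_III = 0.154936
  L_IV = 0.0417699
Weight by the priors:
  π_I·L_I = 0.21 × 0.00200063 = 0.000420132
  π_II·L_II = 0.33 × 0.160623 = 0.0530056
  π_III·L_III = 0.16 × 0.154936 = 0.0247897
  π_IV·L_IV = 0.30 × 0.0417699 = 0.012531
Sum: 0.000420132 + 0.0530056 + 0.0247897 + 0.012531 = 0.0907464
P(Line III | the observation) ≈ 0.273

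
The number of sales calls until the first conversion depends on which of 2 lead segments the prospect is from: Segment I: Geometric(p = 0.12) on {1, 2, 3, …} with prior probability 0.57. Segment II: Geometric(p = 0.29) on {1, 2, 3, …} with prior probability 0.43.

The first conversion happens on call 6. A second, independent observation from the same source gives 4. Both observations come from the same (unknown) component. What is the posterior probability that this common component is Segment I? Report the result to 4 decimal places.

The responsibility of component k is π_k f_k(x) divided by Σ_j π_j f_j(x).
Since both observations come from the same component, the likelihood for component k is f_k(x₁)·f_k(x₂).
  p_I = [0.12·(1−0.12)^5 = 0.12·0.527732 = 0.0633278] × [0.0817766] = 0.00517874
  p_II = [0.29·(1−0.29)^5 = 0.29·0.180423 = 0.0523227] × [0.103794] = 0.00543079
Prior × likelihood for each component:
  π_I·p_I = 0.57 × 0.00517874 = 0.00295188
  π_II·p_II = 0.43 × 0.00543079 = 0.00233524
Evidence: 0.00295188 + 0.00233524 = 0.00528712
P(Segment I | data) = 0.00295188 / 0.00528712 ≈ 0.5583

0.5583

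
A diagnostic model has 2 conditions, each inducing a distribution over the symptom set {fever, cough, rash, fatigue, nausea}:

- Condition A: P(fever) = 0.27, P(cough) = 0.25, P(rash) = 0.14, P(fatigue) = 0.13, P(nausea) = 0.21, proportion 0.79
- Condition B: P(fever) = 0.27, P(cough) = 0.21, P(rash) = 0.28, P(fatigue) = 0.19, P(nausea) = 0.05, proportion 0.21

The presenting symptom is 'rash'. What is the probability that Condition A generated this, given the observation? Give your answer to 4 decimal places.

0.6529

P(component k | x) = P(Z=k)·f_k(x) / marginal(x), where marginal(x) = Σ_j P(Z=j)·f_j(x).
Evaluate each component's likelihood at the observed value:
  L_A = 0.14
  L_B = 0.28
Weight by the priors:
  P(Z=A)·L_A = 0.79 × 0.14 = 0.1106
  P(Z=B)·L_B = 0.21 × 0.28 = 0.0588
Denominator: 0.1106 + 0.0588 = 0.1694
Responsibility of Condition A: 0.1106 / 0.1694 ≈ 0.6529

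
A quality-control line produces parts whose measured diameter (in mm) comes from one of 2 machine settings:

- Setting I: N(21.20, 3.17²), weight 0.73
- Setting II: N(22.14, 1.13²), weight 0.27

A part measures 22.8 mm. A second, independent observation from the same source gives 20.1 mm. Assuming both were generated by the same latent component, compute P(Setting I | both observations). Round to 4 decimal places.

Posterior ∝ prior × likelihood, so P(k | x) ∝ π_k f_k(x); normalise over all components.
Since both observations come from the same component, the likelihood for component k is f_k(x₁)·f_k(x₂).
  L_I = [0.110798] × [0.118496] = 0.0131291
  L_II = [0.297683] × [0.0692018] = 0.0206002
Prior × likelihood for each component:
  π_I·L_I = 0.73 × 0.0131291 = 0.00958425
  π_II·L_II = 0.27 × 0.0206002 = 0.00556206
Sum: 0.00958425 + 0.00556206 = 0.0151463
So the posterior for Setting I is 0.00958425 / 0.0151463 ≈ 0.6328.

0.6328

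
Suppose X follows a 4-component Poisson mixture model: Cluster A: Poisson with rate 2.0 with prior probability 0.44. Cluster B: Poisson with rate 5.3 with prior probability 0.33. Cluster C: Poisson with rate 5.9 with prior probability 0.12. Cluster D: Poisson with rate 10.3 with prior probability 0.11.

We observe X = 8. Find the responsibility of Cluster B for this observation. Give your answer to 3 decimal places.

Apply Bayes' rule: the posterior for each component is proportional to its prior times its likelihood at x.
Poisson probabilities:
  p_A = e^(−2.0)·2.0^8/8! = 0.000859272
  p_B = e^(−5.3)·5.3^8/8! = 0.0770772
  p_C = e^(−5.9)·5.9^8/8! = 0.0997604
  p_D = e^(−10.3)·10.3^8/8! = 0.105668
Prior × likelihood for each component:
  π_A·p_A = 0.44 × 0.000859272 = 0.00037808
  π_B·p_B = 0.33 × 0.0770772 = 0.0254355
  π_C·p_C = 0.12 × 0.0997604 = 0.0119712
  π_D·p_D = 0.11 × 0.105668 = 0.0116235
Normaliser: 0.00037808 + 0.0254355 + 0.0119712 + 0.0116235 = 0.0494083
So the posterior for Cluster B is 0.0254355 / 0.0494083 ≈ 0.515.

0.515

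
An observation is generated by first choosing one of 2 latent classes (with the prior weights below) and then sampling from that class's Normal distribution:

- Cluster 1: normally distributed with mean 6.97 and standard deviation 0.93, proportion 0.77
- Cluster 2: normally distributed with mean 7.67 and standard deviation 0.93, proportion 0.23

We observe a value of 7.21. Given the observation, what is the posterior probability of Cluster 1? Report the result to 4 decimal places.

0.7854

Apply Bayes' rule: the posterior for each component is proportional to its prior times its likelihood at x.
Normal densities:
  p_1 = (1/(0.93·√(2π)))·exp(−(7.21−6.97)²/(2·0.93²)) = 0.428970·exp(-0.03330) = 0.414921
  p_2 = (1/(0.93·√(2π)))·exp(−(7.21−7.67)²/(2·0.93²)) = 0.428970·exp(-0.12233) = 0.379578
Weight by the priors:
  π_1·p_1 = 0.77 × 0.414921 = 0.319489
  π_2·p_2 = 0.23 × 0.379578 = 0.087303
Normaliser: 0.319489 + 0.087303 = 0.406792
P(Cluster 1 | the observation) ≈ 0.7854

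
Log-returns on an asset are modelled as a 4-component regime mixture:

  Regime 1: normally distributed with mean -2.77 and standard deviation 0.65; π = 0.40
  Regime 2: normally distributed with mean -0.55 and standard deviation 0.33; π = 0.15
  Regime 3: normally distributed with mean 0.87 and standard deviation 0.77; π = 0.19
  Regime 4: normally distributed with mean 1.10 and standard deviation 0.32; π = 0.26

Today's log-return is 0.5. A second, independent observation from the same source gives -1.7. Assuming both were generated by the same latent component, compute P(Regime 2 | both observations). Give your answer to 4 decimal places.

0.0181

Posterior ∝ prior × likelihood, so P(k | x) ∝ π_k f_k(x); normalise over all components.
Since both observations come from the same component, the likelihood for component k is f_k(x₁)·f_k(x₂).
  f_1 = [(1/(0.65·√(2π)))·exp(−(0.5−-2.77)²/(2·0.65²)) = 0.613757·exp(-12.65432) = 1.96018e-06] × [0.158331] = 3.10357e-07
  f_2 = [(1/(0.33·√(2π)))·exp(−(0.5−-0.55)²/(2·0.33²)) = 1.208916·exp(-5.06198) = 0.00765605] × [0.0027882] = 2.13466e-05
  f_3 = [(1/(0.77·√(2π)))·exp(−(0.5−0.87)²/(2·0.77²)) = 0.518107·exp(-0.11545) = 0.461615] × [0.00197425] = 0.000911342
  f_4 = [(1/(0.32·√(2π)))·exp(−(0.5−1.10)²/(2·0.32²)) = 1.246695·exp(-1.75781) = 0.214957] × [2.95409e-17] = 6.35004e-18
Unnormalised posteriors:
  π_1·f_1 = 0.40 × 3.10357e-07 = 1.24143e-07
  π_2·f_2 = 0.15 × 2.13466e-05 = 3.20198e-06
  π_3·f_3 = 0.19 × 0.000911342 = 0.000173155
  π_4·f_4 = 0.26 × 6.35004e-18 = 1.65101e-18
Evidence: 1.24143e-07 + 3.20198e-06 + 0.000173155 + 1.65101e-18 = 0.000176481
P(Regime 2 | data) ≈ 0.0181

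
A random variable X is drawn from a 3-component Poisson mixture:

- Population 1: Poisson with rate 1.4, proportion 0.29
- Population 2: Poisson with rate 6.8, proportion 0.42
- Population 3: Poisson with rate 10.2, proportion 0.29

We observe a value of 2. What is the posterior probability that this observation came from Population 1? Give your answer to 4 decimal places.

The responsibility of component k is P(Z=k) f_k(x) divided by Σ_j P(Z=j) f_j(x).
Poisson probabilities:
  L_1 = e^(−1.4)·1.4^2/2! = 0.241665
  L_2 = e^(−6.8)·6.8^2/2! = 0.0257505
  L_3 = e^(−10.2)·10.2^2/2! = 0.0019336
Prior × likelihood for each component:
  P(Z=1)·L_1 = 0.29 × 0.241665 = 0.0700829
  P(Z=2)·L_2 = 0.42 × 0.0257505 = 0.0108152
  P(Z=3)·L_3 = 0.29 × 0.0019336 = 0.000560744
Sum: 0.0700829 + 0.0108152 + 0.000560744 = 0.0814588
Responsibility of Population 1: 0.0700829 / 0.0814588 ≈ 0.8603

0.8603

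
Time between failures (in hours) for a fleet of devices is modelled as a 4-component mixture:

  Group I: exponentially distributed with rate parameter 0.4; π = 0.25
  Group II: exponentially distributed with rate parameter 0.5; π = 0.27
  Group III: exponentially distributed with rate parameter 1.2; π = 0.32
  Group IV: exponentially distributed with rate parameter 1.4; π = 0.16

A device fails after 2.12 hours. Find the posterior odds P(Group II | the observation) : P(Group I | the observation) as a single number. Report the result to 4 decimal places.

Posterior odds = (π_i f_i(x)) / (π_j f_j(x)); the normalising sum cancels.
Component likelihoods at x = 2.12 hours:
  L_I = 0.171308
  L_II = 0.173228
  L_III = 0.0942619
  L_IV = 0.0719684
0.0467715 / 0.0428271 ≈ 1.0921

1.0921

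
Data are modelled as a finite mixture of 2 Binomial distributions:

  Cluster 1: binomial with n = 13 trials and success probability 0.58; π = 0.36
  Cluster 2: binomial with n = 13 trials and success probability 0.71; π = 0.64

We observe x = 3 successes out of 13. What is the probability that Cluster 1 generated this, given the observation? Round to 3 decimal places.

P(component k | x) = w_k·f_k(x) / marginal(x), where marginal(x) = Σ_j w_j·f_j(x).
Binomial probabilities:
  L_1 = 0.0095311
  L_2 = 0.000430647
Weight by the priors:
  w_1·L_1 = 0.36 × 0.0095311 = 0.0034312
  w_2·L_2 = 0.64 × 0.000430647 = 0.000275614
Evidence: 0.0034312 + 0.000275614 = 0.00370681
So the posterior for Cluster 1 is 0.0034312 / 0.00370681 ≈ 0.926.

0.926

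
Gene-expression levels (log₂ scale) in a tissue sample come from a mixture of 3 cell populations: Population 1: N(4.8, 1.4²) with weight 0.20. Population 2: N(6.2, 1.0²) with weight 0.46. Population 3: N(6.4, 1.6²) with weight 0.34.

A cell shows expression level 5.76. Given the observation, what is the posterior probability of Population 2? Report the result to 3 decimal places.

0.575

Apply Bayes' rule: the posterior for each component is proportional to its prior times its likelihood at x.
Normal densities:
  L_1 = 0.225257
  L_2 = 0.362135
  L_3 = 0.230169
Multiply by the mixture weights:
  P(Z=1)·L_1 = 0.20 × 0.225257 = 0.0450514
  P(Z=2)·L_2 = 0.46 × 0.362135 = 0.166582
  P(Z=3)·L_3 = 0.34 × 0.230169 = 0.0782574
Sum: 0.0450514 + 0.166582 + 0.0782574 = 0.289891
Responsibility of Population 2: 0.166582 / 0.289891 ≈ 0.575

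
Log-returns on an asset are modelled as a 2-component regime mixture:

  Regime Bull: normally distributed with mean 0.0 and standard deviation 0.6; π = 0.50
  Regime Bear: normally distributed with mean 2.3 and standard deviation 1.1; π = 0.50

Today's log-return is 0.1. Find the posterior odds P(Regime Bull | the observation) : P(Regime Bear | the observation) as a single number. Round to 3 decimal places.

13.360

Only the two components matter; the odds are (P(Z=i) f_i(x)) / (P(Z=j) f_j(x)).
Evaluate each component's likelihood at the observed value:
  p_Bull = 0.655733
  p_Bear = 0.0490827
0.327866 / 0.0245413 ≈ 13.360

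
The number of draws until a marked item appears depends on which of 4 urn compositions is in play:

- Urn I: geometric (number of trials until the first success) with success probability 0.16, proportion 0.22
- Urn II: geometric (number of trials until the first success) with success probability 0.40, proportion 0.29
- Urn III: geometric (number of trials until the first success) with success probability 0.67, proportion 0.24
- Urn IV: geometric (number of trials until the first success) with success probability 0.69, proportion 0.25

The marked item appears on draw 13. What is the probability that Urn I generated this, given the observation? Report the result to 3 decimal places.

P(component k | x) = P(Z=k)·f_k(x) / marginal(x), where marginal(x) = Σ_j P(Z=j)·f_j(x).
Geometric probabilities:
  p_I = 0.16·(1−0.16)^12 = 0.16·0.12341 = 0.0197456
  p_II = 0.40·(1−0.40)^12 = 0.40·0.00217678 = 0.000870713
  p_III = 0.67·(1−0.67)^12 = 0.67·1.66789e-06 = 1.11749e-06
  p_IV = 0.69·(1−0.69)^12 = 0.69·7.87663e-07 = 5.43487e-07
Multiply by the mixture weights:
  P(Z=I)·p_I = 0.22 × 0.0197456 = 0.00434404
  P(Z=II)·p_II = 0.29 × 0.000870713 = 0.000252507
  P(Z=III)·p_III = 0.24 × 1.11749e-06 = 2.68197e-07
  P(Z=IV)·p_IV = 0.25 × 5.43487e-07 = 1.35872e-07
Sum: 0.00434404 + 0.000252507 + 2.68197e-07 + 1.35872e-07 = 0.00459695
P(Urn I | x) = 0.00434404 / 0.00459695 ≈ 0.945

0.945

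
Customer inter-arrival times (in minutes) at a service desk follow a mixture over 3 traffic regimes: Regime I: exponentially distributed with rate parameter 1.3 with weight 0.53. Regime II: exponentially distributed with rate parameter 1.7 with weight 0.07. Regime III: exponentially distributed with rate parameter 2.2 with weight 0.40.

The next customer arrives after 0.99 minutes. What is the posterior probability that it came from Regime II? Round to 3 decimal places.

0.071

Apply Bayes' rule: the posterior for each component is proportional to its prior times its likelihood at x.
Component likelihoods at x = 0.99 minutes:
  L_I = 0.358927
  L_II = 0.315887
  L_III = 0.249189
Prior × likelihood for each component:
  w_I·L_I = 0.53 × 0.358927 = 0.190231
  w_II·L_II = 0.07 × 0.315887 = 0.0221121
  w_III·L_III = 0.40 × 0.249189 = 0.0996757
Marginal: 0.190231 + 0.0221121 + 0.0996757 = 0.312019
Responsibility of Regime II: 0.0221121 / 0.312019 ≈ 0.071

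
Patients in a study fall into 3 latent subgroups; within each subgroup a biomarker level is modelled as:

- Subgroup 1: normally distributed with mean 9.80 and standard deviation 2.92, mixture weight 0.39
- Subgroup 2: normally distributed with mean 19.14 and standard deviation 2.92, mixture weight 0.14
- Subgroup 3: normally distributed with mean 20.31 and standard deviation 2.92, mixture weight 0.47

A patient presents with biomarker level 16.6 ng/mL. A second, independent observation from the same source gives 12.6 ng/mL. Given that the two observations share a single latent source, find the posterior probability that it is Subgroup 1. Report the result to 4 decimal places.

0.5348

Posterior ∝ prior × likelihood, so P(k | x) ∝ P(Z=k) f_k(x); normalise over all components.
Since both observations come from the same component, the likelihood for component k is f_k(x₁)·f_k(x₂).
  f_1 = [(1/(2.92·√(2π)))·exp(−(16.6−9.80)²/(2·2.92²)) = 0.136624·exp(-2.71158) = 0.00907619] × [0.0862702] = 0.000783005
  f_2 = [(1/(2.92·√(2π)))·exp(−(16.6−19.14)²/(2·2.92²)) = 0.136624·exp(-0.37833) = 0.093588] × [0.0111234] = 0.00104101
  f_3 = [(1/(2.92·√(2π)))·exp(−(16.6−20.31)²/(2·2.92²)) = 0.136624·exp(-0.80715) = 0.060952] × [0.00418434] = 0.000255044
Multiply by the mixture weights:
  P(Z=1)·f_1 = 0.39 × 0.000783005 = 0.000305372
  P(Z=2)·f_2 = 0.14 × 0.00104101 = 0.000145742
  P(Z=3)·f_3 = 0.47 × 0.000255044 = 0.000119871
Evidence: 0.000305372 + 0.000145742 + 0.000119871 = 0.000570984
P(Subgroup 1 | x₁, x₂) = 0.000305372 / 0.000570984 ≈ 0.5348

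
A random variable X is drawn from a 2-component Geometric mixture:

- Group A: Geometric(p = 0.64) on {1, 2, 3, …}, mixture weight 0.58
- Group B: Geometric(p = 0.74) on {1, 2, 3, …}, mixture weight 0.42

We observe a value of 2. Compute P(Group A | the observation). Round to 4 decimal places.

0.6232

Apply Bayes' rule: the posterior for each component is proportional to its prior times its likelihood at x.
Component likelihoods at x = 2:
  L_A = 0.64·(1−0.64)^1 = 0.64·0.36 = 0.2304
  L_B = 0.74·(1−0.74)^1 = 0.74·0.26 = 0.1924
Prior × likelihood for each component:
  π_A·L_A = 0.58 × 0.2304 = 0.133632
  π_B·L_B = 0.42 × 0.1924 = 0.080808
Normaliser: 0.133632 + 0.080808 = 0.21444
Responsibility of Group A: 0.133632 / 0.21444 ≈ 0.6232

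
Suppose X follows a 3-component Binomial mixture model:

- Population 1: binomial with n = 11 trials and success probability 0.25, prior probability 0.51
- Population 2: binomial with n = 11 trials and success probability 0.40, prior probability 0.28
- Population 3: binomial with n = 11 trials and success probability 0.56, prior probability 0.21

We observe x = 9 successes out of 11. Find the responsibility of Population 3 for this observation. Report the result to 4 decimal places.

By Bayes' theorem, P(k | x) = π_k f_k(x) / Σ_j π_j f_j(x).
Component likelihoods at x = 9 successes out of 11:
  p_1 = C(11,9)·0.25^9·0.75^2 = 55·3.8147e-06·0.5625 = 0.000118017
  p_2 = C(11,9)·0.40^9·0.60^2 = 55·0.000262144·0.36 = 0.00519045
  p_3 = C(11,9)·0.56^9·0.44^2 = 55·0.00541617·0.1936 = 0.0576714
Prior × likelihood for each component:
  π_1·p_1 = 0.51 × 0.000118017 = 6.01888e-05
  π_2·p_2 = 0.28 × 0.00519045 = 0.00145333
  π_3·p_3 = 0.21 × 0.0576714 = 0.012111
Denominator: 6.01888e-05 + 0.00145333 + 0.012111 = 0.0136245
P(Population 3 | data) ≈ 0.8889

0.8889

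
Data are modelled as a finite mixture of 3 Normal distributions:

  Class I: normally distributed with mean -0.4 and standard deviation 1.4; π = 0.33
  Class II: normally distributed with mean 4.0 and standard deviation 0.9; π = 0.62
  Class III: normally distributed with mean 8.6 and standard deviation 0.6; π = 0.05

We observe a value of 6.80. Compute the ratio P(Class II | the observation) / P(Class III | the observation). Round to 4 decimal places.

Since P(k|x) ∝ P(Z=k) f_k(x), the posterior odds are P(Z=i) f_i(x) / (P(Z=j) f_j(x)).
Component likelihoods at x = 6.80:
  p_I = 5.14587e-07
  p_II = 0.00350668
  p_III = 0.00738641
0.00217414 / 0.000369321 ≈ 5.8869

5.8869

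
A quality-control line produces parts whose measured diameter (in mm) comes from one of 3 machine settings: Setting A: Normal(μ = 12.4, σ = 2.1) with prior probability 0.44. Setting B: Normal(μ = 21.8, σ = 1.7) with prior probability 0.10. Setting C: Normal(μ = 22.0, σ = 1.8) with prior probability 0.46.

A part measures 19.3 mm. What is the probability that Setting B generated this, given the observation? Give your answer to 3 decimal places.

0.192

Posterior ∝ prior × likelihood, so P(k | x) ∝ w_k f_k(x); normalise over all components.
Normal densities:
  L_A = 0.000859779
  L_B = 0.0795888
  L_C = 0.0719542
Prior × likelihood for each component:
  w_A·L_A = 0.44 × 0.000859779 = 0.000378303
  w_B·L_B = 0.10 × 0.0795888 = 0.00795888
  w_C·L_C = 0.46 × 0.0719542 = 0.0330989
Marginal: 0.000378303 + 0.00795888 + 0.0330989 = 0.0414361
P(Setting B | the observation) = 0.00795888 / 0.0414361 ≈ 0.192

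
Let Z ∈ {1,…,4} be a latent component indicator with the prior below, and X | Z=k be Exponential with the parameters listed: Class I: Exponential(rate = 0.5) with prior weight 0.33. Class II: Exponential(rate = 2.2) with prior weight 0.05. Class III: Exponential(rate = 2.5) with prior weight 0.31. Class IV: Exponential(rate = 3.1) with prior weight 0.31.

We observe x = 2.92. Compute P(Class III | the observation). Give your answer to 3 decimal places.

Posterior ∝ prior × likelihood, so P(k | x) ∝ P(Z=k) f_k(x); normalise over all components.
Evaluate each component's likelihood at the observed value:
  p_I = 0.116118
  p_II = 0.00356874
  p_III = 0.00168885
  p_IV = 0.000363185
Unnormalised posteriors:
  P(Z=I)·p_I = 0.33 × 0.116118 = 0.038319
  P(Z=II)·p_II = 0.05 × 0.00356874 = 0.000178437
  P(Z=III)·p_III = 0.31 × 0.00168885 = 0.000523543
  P(Z=IV)·p_IV = 0.31 × 0.000363185 = 0.000112587
Sum: 0.038319 + 0.000178437 + 0.000523543 + 0.000112587 = 0.0391336
Responsibility of Class III: 0.000523543 / 0.0391336 ≈ 0.013

0.013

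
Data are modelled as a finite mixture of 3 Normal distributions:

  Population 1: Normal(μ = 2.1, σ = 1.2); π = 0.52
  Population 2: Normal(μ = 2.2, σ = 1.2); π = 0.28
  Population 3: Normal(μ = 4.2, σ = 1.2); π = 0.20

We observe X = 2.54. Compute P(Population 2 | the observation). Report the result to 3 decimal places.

Apply Bayes' rule: the posterior for each component is proportional to its prior times its likelihood at x.
Evaluate each component's likelihood at the observed value:
  f_1 = 0.310838
  f_2 = 0.319372
  f_3 = 0.127701
Multiply by the mixture weights:
  π_1·f_1 = 0.52 × 0.310838 = 0.161636
  π_2·f_2 = 0.28 × 0.319372 = 0.0894241
  π_3·f_3 = 0.20 × 0.127701 = 0.0255401
Evidence: 0.161636 + 0.0894241 + 0.0255401 = 0.2766
P(Population 2 | x) = 0.0894241 / 0.2766 ≈ 0.323

0.323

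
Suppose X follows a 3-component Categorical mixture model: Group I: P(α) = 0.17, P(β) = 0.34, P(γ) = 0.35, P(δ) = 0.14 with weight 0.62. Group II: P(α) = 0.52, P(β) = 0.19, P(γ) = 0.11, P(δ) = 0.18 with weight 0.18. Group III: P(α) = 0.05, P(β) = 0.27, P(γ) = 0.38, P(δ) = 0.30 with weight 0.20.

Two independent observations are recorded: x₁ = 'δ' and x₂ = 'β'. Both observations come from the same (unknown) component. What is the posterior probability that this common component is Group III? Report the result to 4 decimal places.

0.3123

Posterior ∝ prior × likelihood, so P(k | x) ∝ π_k f_k(x); normalise over all components.
Since both observations come from the same component, the likelihood for component k is f_k(x₁)·f_k(x₂).
  p_I = [P(δ | comp) = 0.14] × [0.34] = 0.0476
  p_II = [P(δ | comp) = 0.18] × [0.19] = 0.0342
  p_III = [P(δ | comp) = 0.30] × [0.27] = 0.081
Weight by the priors:
  π_I·p_I = 0.62 × 0.0476 = 0.029512
  π_II·p_II = 0.18 × 0.0342 = 0.006156
  π_III·p_III = 0.20 × 0.081 = 0.0162
Normaliser: 0.029512 + 0.006156 + 0.0162 = 0.051868
P(Group III | x) ≈ 0.3123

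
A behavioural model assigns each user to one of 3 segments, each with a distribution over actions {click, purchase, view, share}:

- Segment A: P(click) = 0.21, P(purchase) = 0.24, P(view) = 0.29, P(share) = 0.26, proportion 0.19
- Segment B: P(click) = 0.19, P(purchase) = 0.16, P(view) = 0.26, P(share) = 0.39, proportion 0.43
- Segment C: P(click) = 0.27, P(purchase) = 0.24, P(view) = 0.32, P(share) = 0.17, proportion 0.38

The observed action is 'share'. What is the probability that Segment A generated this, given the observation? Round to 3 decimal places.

0.175

P(component k | x) = w_k·f_k(x) / marginal(x), where marginal(x) = Σ_j w_j·f_j(x).
Categorical probabilities:
  f_A = 0.26
  f_B = 0.39
  f_C = 0.17
Prior × likelihood for each component:
  w_A·f_A = 0.19 × 0.26 = 0.0494
  w_B·f_B = 0.43 × 0.39 = 0.1677
  w_C·f_C = 0.38 × 0.17 = 0.0646
Sum: 0.0494 + 0.1677 + 0.0646 = 0.2817
Responsibility of Segment A: 0.0494 / 0.2817 ≈ 0.175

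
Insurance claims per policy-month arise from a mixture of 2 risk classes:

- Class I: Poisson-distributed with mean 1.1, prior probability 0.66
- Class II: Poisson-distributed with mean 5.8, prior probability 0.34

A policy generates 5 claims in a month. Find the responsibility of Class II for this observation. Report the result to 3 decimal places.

P(component k | x) = w_k·f_k(x) / marginal(x), where marginal(x) = Σ_j w_j·f_j(x).
Evaluate each component's likelihood at the observed value:
  p_I = 0.00446744
  p_II = 0.165596
Multiply by the mixture weights:
  w_I·p_I = 0.66 × 0.00446744 = 0.00294851
  w_II·p_II = 0.34 × 0.165596 = 0.0563028
Marginal: 0.00294851 + 0.0563028 = 0.0592513
P(Class II | data) = 0.0563028 / 0.0592513 ≈ 0.950

0.950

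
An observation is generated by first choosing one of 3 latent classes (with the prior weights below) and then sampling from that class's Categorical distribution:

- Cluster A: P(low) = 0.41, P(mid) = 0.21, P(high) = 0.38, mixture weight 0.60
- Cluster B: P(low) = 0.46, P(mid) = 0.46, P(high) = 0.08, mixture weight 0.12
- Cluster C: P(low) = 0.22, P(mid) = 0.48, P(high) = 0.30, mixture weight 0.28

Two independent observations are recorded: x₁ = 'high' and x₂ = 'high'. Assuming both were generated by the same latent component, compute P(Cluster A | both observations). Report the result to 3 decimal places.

Posterior ∝ prior × likelihood, so P(k | x) ∝ P(Z=k) f_k(x); normalise over all components.
Since both observations come from the same component, the likelihood for component k is f_k(x₁)·f_k(x₂).
  p_A = [P(high | comp) = 0.38] × [0.38] = 0.1444
  p_B = [P(high | comp) = 0.08] × [0.08] = 0.0064
  p_C = [P(high | comp) = 0.30] × [0.3] = 0.09
Prior × likelihood for each component:
  P(Z=A)·p_A = 0.60 × 0.1444 = 0.08664
  P(Z=B)·p_B = 0.12 × 0.0064 = 0.000768
  P(Z=C)·p_C = 0.28 × 0.09 = 0.0252
Sum: 0.08664 + 0.000768 + 0.0252 = 0.112608
P(Cluster A | x) = 0.08664 / 0.112608 ≈ 0.769

0.769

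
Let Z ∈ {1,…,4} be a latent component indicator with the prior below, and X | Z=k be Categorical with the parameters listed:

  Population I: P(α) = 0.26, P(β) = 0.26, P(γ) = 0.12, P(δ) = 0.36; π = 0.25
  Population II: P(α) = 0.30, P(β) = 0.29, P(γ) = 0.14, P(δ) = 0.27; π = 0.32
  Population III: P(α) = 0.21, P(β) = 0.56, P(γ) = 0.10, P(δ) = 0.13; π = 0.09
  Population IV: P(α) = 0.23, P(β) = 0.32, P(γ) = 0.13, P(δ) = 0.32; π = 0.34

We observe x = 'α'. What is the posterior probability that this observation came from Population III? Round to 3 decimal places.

P(component k | x) = P(Z=k)·f_k(x) / marginal(x), where marginal(x) = Σ_j P(Z=j)·f_j(x).
Evaluate each component's likelihood at the observed value:
  f_I = P(α | comp) = 0.26
  f_II = P(α | comp) = 0.30
  f_III = P(α | comp) = 0.21
  f_IV = P(α | comp) = 0.23
Weight by the priors:
  P(Z=I)·f_I = 0.25 × 0.26 = 0.065
  P(Z=II)·f_II = 0.32 × 0.3 = 0.096
  P(Z=III)·f_III = 0.09 × 0.21 = 0.0189
  P(Z=IV)·f_IV = 0.34 × 0.23 = 0.0782
Normaliser: 0.065 + 0.096 + 0.0189 + 0.0782 = 0.2581
P(Population III | data) = 0.0189 / 0.2581 ≈ 0.073

0.073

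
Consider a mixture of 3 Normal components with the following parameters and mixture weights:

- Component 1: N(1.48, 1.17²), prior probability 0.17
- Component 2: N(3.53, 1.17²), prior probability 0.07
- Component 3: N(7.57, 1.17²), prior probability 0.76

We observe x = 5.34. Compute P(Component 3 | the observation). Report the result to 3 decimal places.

0.850

Posterior ∝ prior × likelihood, so P(k | x) ∝ π_k f_k(x); normalise over all components.
Evaluate each component's likelihood at the observed value:
  L_1 = 0.00147644
  L_2 = 0.103048
  L_3 = 0.055447
Weight by the priors:
  π_1·L_1 = 0.17 × 0.00147644 = 0.000250995
  π_2·L_2 = 0.07 × 0.103048 = 0.00721336
  π_3·L_3 = 0.76 × 0.055447 = 0.0421397
Evidence: 0.000250995 + 0.00721336 + 0.0421397 = 0.0496041
So the posterior for Component 3 is 0.0421397 / 0.0496041 ≈ 0.850.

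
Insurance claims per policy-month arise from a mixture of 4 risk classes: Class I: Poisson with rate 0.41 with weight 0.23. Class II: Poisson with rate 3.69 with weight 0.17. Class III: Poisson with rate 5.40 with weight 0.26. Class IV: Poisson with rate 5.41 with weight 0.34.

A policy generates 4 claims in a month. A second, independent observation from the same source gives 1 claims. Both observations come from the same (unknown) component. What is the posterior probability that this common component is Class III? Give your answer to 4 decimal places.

Posterior ∝ prior × likelihood, so P(k | x) ∝ w_k f_k(x); normalise over all components.
Since both observations come from the same component, the likelihood for component k is f_k(x₁)·f_k(x₂).
  L_I = [0.000781382] × [0.272097] = 0.000212611
  L_II = [0.192907] × [0.0921467] = 0.0177757
  L_III = [0.16002] × [0.0243895] = 0.00390281
  L_IV = [0.159604] × [0.0241916] = 0.00386108
Weight by the priors:
  w_I·L_I = 0.23 × 0.000212611 = 4.89006e-05
  w_II·L_II = 0.17 × 0.0177757 = 0.00302187
  w_III·L_III = 0.26 × 0.00390281 = 0.00101473
  w_IV·L_IV = 0.34 × 0.00386108 = 0.00131277
Evidence: 4.89006e-05 + 0.00302187 + 0.00101473 + 0.00131277 = 0.00539827
Responsibility of Class III: 0.00101473 / 0.00539827 ≈ 0.1880

0.1880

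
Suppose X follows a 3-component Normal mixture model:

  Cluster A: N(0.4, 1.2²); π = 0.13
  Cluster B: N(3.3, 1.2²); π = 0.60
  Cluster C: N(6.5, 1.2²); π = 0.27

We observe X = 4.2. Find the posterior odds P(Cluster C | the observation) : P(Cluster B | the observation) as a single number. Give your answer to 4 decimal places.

0.0950

Posterior odds = (π_i f_i(x)) / (π_j f_j(x)); the normalising sum cancels.
Component likelihoods at x = 4.2:
  L_A = 0.00220915
  L_B = 0.250948
  L_C = 0.0529681
0.0143014 / 0.150569 ≈ 0.0950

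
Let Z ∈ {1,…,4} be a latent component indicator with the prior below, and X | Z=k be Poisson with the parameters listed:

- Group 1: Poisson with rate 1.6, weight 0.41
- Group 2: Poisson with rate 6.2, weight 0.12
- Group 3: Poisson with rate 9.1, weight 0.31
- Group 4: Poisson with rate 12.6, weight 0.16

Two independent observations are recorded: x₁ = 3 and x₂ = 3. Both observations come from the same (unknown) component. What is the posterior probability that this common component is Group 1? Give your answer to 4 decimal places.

0.9025

P(component k | x) = π_k·f_k(x) / marginal(x), where marginal(x) = Σ_j π_j·f_j(x).
Since both observations come from the same component, the likelihood for component k is f_k(x₁)·f_k(x₂).
  p_1 = [0.137828] × [0.137828] = 0.0189966
  p_2 = [0.0806117] × [0.0806117] = 0.00649824
  p_3 = [0.0140247] × [0.0140247] = 0.000196692
  p_4 = [0.00112422] × [0.00112422] = 1.26386e-06
Multiply by the mixture weights:
  π_1·p_1 = 0.41 × 0.0189966 = 0.00778859
  π_2·p_2 = 0.12 × 0.00649824 = 0.000779789
  π_3·p_3 = 0.31 × 0.000196692 = 6.09745e-05
  π_4·p_4 = 0.16 × 1.26386e-06 = 2.02218e-07
Normaliser: 0.00778859 + 0.000779789 + 6.09745e-05 + 2.02218e-07 = 0.00862956
P(Group 1 | x₁, x₂) ≈ 0.9025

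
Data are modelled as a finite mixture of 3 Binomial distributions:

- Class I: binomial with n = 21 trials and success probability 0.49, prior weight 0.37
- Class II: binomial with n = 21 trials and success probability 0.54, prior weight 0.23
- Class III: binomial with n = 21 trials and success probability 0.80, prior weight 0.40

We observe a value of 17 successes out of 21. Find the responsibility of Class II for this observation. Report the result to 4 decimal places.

0.0196

Posterior ∝ prior × likelihood, so P(k | x) ∝ π_k f_k(x); normalise over all components.
Evaluate each component's likelihood at the observed value:
  L_I = 0.00219118
  L_II = 0.00756466
  L_III = 0.215632
Unnormalised posteriors:
  π_I·L_I = 0.37 × 0.00219118 = 0.000810737
  π_II·L_II = 0.23 × 0.00756466 = 0.00173987
  π_III·L_III = 0.40 × 0.215632 = 0.0862529
Normaliser: 0.000810737 + 0.00173987 + 0.0862529 = 0.0888035
P(Class II | x) ≈ 0.0196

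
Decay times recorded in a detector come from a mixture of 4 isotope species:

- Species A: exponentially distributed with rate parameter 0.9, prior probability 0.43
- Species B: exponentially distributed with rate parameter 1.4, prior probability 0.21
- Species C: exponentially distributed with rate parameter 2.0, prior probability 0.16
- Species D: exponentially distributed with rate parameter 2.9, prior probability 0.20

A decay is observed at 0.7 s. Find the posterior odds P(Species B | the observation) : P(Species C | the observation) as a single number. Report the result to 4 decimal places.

Since P(k|x) ∝ P(Z=k) f_k(x), the posterior odds are P(Z=i) f_i(x) / (P(Z=j) f_j(x)).
Exponential densities:
  p_A = 0.479333
  p_B = 0.525436
  p_C = 0.493194
  p_D = 0.380873
0.110341 / 0.078911 ≈ 1.3983

1.3983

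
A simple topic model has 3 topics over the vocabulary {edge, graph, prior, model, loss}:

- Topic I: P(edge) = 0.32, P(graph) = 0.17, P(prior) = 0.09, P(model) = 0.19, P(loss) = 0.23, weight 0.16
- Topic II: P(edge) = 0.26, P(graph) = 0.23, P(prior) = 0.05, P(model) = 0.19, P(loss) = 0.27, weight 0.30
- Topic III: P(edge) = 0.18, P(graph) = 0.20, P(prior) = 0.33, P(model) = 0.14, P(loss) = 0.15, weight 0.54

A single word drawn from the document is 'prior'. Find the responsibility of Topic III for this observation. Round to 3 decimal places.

P(component k | x) = w_k·f_k(x) / marginal(x), where marginal(x) = Σ_j w_j·f_j(x).
Component likelihoods at x = 'prior':
  f_I = P(prior | comp) = 0.09
  f_II = P(prior | comp) = 0.05
  f_III = P(prior | comp) = 0.33
Weight by the priors:
  w_I·f_I = 0.16 × 0.09 = 0.0144
  w_II·f_II = 0.30 × 0.05 = 0.015
  w_III·f_III = 0.54 × 0.33 = 0.1782
Denominator: 0.0144 + 0.015 + 0.1782 = 0.2076
P(Topic III | x) ≈ 0.858

0.858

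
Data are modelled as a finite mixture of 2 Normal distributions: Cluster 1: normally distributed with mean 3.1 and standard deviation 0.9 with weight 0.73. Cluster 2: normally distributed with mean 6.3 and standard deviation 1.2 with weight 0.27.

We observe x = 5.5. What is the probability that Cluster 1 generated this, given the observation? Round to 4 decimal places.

0.1139

By Bayes' theorem, P(k | x) = P(Z=k) f_k(x) / Σ_j P(Z=j) f_j(x).
Evaluate each component's likelihood at the observed value:
  L_1 = (1/(0.9·√(2π)))·exp(−(5.5−3.1)²/(2·0.9²)) = 0.443269·exp(-3.55556) = 0.0126622
  L_2 = (1/(1.2·√(2π)))·exp(−(5.5−6.3)²/(2·1.2²)) = 0.332452·exp(-0.22222) = 0.266207
Weight by the priors:
  P(Z=1)·L_1 = 0.73 × 0.0126622 = 0.00924341
  P(Z=2)·L_2 = 0.27 × 0.266207 = 0.0718758
Marginal: 0.00924341 + 0.0718758 = 0.0811192
P(Cluster 1 | data) ≈ 0.1139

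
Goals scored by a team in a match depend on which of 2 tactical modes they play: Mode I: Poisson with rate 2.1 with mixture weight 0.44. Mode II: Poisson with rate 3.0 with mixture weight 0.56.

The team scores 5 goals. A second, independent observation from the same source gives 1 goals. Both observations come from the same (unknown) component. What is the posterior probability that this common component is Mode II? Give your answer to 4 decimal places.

By Bayes' theorem, P(k | x) = π_k f_k(x) / Σ_j π_j f_j(x).
Since both observations come from the same component, the likelihood for component k is f_k(x₁)·f_k(x₂).
  L_I = [0.041677] × [0.257158] = 0.0107176
  L_II = [0.100819] × [0.149361] = 0.0150584
Multiply by the mixture weights:
  π_I·L_I = 0.44 × 0.0107176 = 0.00471575
  π_II·L_II = 0.56 × 0.0150584 = 0.00843271
Normaliser: 0.00471575 + 0.00843271 = 0.0131485
So the posterior for Mode II is 0.00843271 / 0.0131485 ≈ 0.6413.

0.6413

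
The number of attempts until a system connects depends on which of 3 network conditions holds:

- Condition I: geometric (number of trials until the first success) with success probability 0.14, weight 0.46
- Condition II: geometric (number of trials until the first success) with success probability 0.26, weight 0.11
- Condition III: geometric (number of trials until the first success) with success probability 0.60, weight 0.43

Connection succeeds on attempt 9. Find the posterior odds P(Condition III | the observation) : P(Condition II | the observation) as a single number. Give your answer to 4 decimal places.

0.0657

Only the two components matter; the odds are (w_i f_i(x)) / (w_j f_j(x)).
Component likelihoods at x = 9:
  f_I = 0.14·(1−0.14)^8 = 0.14·0.299218 = 0.0418905
  f_II = 0.26·(1−0.26)^8 = 0.26·0.0899195 = 0.0233791
  f_III = 0.60·(1−0.60)^8 = 0.60·0.00065536 = 0.000393216
0.000169083 / 0.0025717 ≈ 0.0657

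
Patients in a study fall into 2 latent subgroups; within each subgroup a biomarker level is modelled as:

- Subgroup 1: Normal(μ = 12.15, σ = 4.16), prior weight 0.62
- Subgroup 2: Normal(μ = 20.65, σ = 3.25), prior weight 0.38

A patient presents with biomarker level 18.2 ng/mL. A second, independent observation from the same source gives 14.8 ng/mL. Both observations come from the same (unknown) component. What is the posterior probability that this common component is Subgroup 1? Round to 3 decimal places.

0.655

Apply Bayes' rule: the posterior for each component is proportional to its prior times its likelihood at x.
Since both observations come from the same component, the likelihood for component k is f_k(x₁)·f_k(x₂).
  L_1 = [0.033307] × [0.0782888] = 0.00260757
  L_2 = [0.0923901] × [0.0242924] = 0.00224437
Unnormalised posteriors:
  w_1·L_1 = 0.62 × 0.00260757 = 0.00161669
  w_2·L_2 = 0.38 × 0.00224437 = 0.000852862
Normaliser: 0.00161669 + 0.000852862 = 0.00246955
P(Subgroup 1 | data) ≈ 0.655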